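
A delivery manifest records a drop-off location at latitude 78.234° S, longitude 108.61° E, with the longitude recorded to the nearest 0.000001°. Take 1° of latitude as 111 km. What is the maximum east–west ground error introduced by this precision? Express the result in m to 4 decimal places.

0.0113 m

Rounding to 6 decimal places leaves the longitude within ±5e-07° of the true value.
One degree of longitude at 78.234° is 111000 × cos 78.234° ≈ 111000 × 0.2039 = 22634.6 m.
Maximum E–W displacement: 5e-07 × 22634.6 = 0.0113173 m.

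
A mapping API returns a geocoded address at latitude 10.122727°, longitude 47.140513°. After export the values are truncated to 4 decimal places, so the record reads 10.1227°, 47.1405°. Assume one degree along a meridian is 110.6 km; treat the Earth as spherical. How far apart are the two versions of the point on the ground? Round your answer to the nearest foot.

Δlat = 10.122727 − 10.1227 = +0.000027°; Δlon = 47.140513 − 47.1405 = +0.000013°.
North–south shift: 0.000027 × 110600 = 2.9862 m.
E–W at 10.1227°: 0.000013° × 110600 × cos 10.1227° = 0.000013 × 110600 × 0.9844 ≈ 1.41542 m.
Combined displacement = (2.9862² + 1.41542²)^½ ≈ 3.30466 m.
Converting: 3.30466 m × 3.2808 ft/m ≈ 10.842 ft.

11 feet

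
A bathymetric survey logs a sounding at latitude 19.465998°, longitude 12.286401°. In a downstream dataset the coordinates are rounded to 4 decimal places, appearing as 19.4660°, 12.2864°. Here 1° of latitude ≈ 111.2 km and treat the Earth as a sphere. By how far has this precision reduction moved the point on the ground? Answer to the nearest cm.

25 cm

The latitude changed by -0.000002° and the longitude by +0.000001°.
North–south shift: -0.000002 × 111200 = -0.2224 m.
E–W at 19.466°: 0.000001° × 111200 × cos 19.466° = 0.000001 × 111200 × 0.9428 ≈ 0.104844 m.
Distance: √(0.2224² + 0.104844²) ≈ 0.245874 m.
That is 0.245874 m = 24.587 cm.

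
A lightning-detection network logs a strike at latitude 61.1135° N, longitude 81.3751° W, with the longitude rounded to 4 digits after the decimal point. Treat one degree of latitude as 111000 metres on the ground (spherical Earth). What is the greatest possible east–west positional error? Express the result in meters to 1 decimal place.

2.7 meters

Rounding to 4 decimal places leaves the longitude within ±5e-05° of the true value.
Parallels shrink by cos φ, so at 61.1135° a degree of longitude is 111000 × 0.4831 ≈ 53621.4 m.
East–west error: 5e-05° × 53621.4 m/° ≈ 2.68107 m.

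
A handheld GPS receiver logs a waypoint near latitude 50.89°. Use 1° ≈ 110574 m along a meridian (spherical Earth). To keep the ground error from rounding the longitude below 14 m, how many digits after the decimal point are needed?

At 50.89° one degree of longitude covers 110574 × cos 50.89° ≈ 110574 × 0.6308 ≈ 69751.3 m.
With N decimal places the half-ulp bound is 0.5·10⁻ᴺ°, or 0.5·10⁻ᴺ × 69751.3 m on the ground.
Need 0.5 × 69751.3 × 10⁻ᴺ ≤ 14 → 10⁻ᴺ ≤ 4.014e-04, so N ≥ 3.40.
At 3 places the error can reach 34.9 m, but 4 places keeps it to 3.49 m.

4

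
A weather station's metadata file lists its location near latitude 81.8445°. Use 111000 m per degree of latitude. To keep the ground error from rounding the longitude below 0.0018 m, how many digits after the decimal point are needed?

7 decimal places

At 81.8445° one degree of longitude covers 111000 × cos 81.8445° ≈ 111000 × 0.1419 ≈ 15746.5 m.
Rounding to N decimal places gives at most 0.5 × 10⁻ᴺ degrees of error, i.e. 0.5 × 10⁻ᴺ × 15746.5 m.
Need 0.5 × 15746.5 × 10⁻ᴺ ≤ 0.0018 → 10⁻ᴺ ≤ 2.286e-07, so N ≥ 6.64.
So 7 decimal places suffice (0.000787 m); 6 would allow up to 0.00787 m.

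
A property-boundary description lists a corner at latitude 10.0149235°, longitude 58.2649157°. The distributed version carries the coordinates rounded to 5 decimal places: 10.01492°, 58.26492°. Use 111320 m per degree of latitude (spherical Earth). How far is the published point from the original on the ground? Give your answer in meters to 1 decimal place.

The latitude changed by +0.0000035° and the longitude by -0.0000043°.
North–south shift: 0.0000035 × 111320 = 0.38962 m.
East–west at this latitude: -0.0000043° × 111320 × cos 10.0149° ≈ -0.0000043 × 109624 = -0.471382 m.
Combined displacement = (0.38962² + 0.471382²)^½ ≈ 0.611559 m.

0.6 meters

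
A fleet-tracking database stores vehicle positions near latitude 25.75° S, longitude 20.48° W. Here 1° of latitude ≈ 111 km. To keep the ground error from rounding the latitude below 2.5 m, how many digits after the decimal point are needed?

5 decimal places

One degree of latitude covers 111000 m.
With N decimal places the half-ulp bound is 0.5·10⁻ᴺ°, or 0.5·10⁻ᴺ × 111000 m on the ground.
Need 0.5 × 111000 × 10⁻ᴺ ≤ 2.5 → 10⁻ᴺ ≤ 4.505e-05, so N ≥ 4.35.
At 4 places the error can reach 5.55 m, but 5 places keeps it to 0.555 m.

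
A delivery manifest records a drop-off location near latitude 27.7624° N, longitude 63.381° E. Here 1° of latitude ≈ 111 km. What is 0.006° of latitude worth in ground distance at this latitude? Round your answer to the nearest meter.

666 meters

0.006° × 111000 m/° = 666 m.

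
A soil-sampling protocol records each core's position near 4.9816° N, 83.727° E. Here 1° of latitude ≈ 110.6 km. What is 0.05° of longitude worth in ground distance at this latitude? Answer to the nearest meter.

0.05° of longitude at 4.9816° is 0.05 × 110600 × cos 4.9816° ≈ 0.05 × 110182 = 5509.11 m.

5509 meters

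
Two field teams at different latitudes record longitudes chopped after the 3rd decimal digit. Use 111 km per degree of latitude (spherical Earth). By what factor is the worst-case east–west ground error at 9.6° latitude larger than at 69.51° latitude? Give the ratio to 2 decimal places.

Truncating at 3 decimal places can drop up to a full unit in the last place, so the longitude may be off by as much as 0.001°.
Error at 9.6° = 0.001° × 111000 × cos 9.6° ≈ 111 × 0.9860 = 109.45 m.
Error at 69.51° = 0.001° × 111000 × cos 69.51° ≈ 111 × 0.3500 = 38.855 m.
The ratio reduces to cos 9.6° / cos 69.51° = 0.9860/0.3500 ≈ 2.8168.

2.82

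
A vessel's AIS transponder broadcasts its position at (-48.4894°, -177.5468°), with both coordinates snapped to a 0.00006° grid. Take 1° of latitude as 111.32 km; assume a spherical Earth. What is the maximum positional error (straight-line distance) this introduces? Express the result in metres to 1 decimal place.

With a 0.00006° grid the true value lies within half a step, ±0.00006°/2 = ±3e-05°, of the stored one.
North–south component: 3e-05° × 111320 = 3.3396 m.
E–W at 48.4894°: 3e-05° × 111320 × cos 48.4894° = 3e-05 × 111320 × 0.6628 ≈ 2.21335 m.
Combining orthogonally: (3.3396² + 2.21335²)^½ ≈ 4.00647 m.

4.0 metres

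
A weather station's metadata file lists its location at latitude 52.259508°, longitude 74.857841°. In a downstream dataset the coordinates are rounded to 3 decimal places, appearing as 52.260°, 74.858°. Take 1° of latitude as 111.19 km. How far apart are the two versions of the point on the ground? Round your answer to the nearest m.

56 m

The latitude changed by -0.000492° and the longitude by -0.000159°.
N–S: -0.000492° × 111190 m/° = -54.7055 m.
East–west at this latitude: -0.000159° × 111190 × cos 52.26° ≈ -0.000159 × 68057.1 = -10.8211 m.
Distance: √(54.7055² + 10.8211²) ≈ 55.7654 m.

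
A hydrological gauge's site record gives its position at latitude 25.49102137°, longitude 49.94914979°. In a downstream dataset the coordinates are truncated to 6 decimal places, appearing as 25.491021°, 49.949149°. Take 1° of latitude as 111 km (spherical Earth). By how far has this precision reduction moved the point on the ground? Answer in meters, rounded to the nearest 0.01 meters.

Δlat = 25.49102137 − 25.491021 = +0.00000037°; Δlon = 49.94914979 − 49.949149 = +0.00000079°.
N–S: 0.00000037° × 111000 m/° = 0.04107 m.
East–west at this latitude: 0.00000079° × 111000 × cos 25.491° ≈ 0.00000079 × 100194 = 0.0791536 m.
Hypotenuse of the two orthogonal shifts: √(0.04107² + 0.0791536²) = 0.0891742 m.

0.09 meters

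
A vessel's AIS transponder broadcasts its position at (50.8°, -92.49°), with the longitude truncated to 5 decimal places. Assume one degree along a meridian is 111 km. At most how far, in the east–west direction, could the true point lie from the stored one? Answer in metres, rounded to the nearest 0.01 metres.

0.70 metres

Truncating at 5 decimal places can drop up to a full unit in the last place, so the longitude may be off by as much as 1e-05°.
Parallels shrink by cos φ, so at 50.8° a degree of longitude is 111000 × 0.6320 ≈ 70155.3 m.
East–west error: 1e-05° × 70155.3 m/° ≈ 0.701553 m.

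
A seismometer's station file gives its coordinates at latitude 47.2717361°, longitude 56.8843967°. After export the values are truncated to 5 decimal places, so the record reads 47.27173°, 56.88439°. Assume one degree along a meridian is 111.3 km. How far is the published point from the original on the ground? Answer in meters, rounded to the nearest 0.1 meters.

0.8 meters

The latitude changed by +0.0000061° and the longitude by +0.0000067°.
North–south shift: 0.0000061 × 111300 = 0.67893 m.
East–west at this latitude: 0.0000067° × 111300 × cos 47.2717° ≈ 0.0000067 × 75519.5 = 0.505981 m.
Distance: √(0.67893² + 0.505981²) ≈ 0.846736 m.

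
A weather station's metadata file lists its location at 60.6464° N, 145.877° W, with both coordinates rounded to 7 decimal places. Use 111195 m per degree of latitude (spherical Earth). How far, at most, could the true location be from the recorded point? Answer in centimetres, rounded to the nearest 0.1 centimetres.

0.6 centimetres

Rounding to 7 decimal places leaves each coordinate within ±5e-08° of the true value.
Latitude error → 5e-08 × 111195 = 0.00555975 m along the meridian.
East–west component at 60.6464°: 5e-08° × 111195 × cos 60.6464° ≈ 5e-08 × 54507.6 ≈ 0.00272538 m.
Combining orthogonally: (0.00555975² + 0.00272538²)^½ ≈ 0.00619181 m.
That is 0.00619181 m = 0.61918 cm.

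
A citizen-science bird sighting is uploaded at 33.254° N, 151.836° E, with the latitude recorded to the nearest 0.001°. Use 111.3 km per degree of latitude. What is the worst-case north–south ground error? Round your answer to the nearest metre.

Rounding to 3 decimal places leaves the latitude within ±0.0005° of the true value.
North–south distance: 0.0005° × 111300 m/° = 55.65 m.

56 metres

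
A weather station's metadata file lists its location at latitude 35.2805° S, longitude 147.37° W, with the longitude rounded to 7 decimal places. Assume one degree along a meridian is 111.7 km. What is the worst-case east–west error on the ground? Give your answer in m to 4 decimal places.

0.0046 m

Rounding to 7 decimal places leaves the longitude within ±5e-08° of the true value.
One degree of longitude at 35.2805° is 111700 × cos 35.2805° ≈ 111700 × 0.8163 = 91184.5 m.
East–west error: 5e-08° × 91184.5 m/° ≈ 0.00455923 m.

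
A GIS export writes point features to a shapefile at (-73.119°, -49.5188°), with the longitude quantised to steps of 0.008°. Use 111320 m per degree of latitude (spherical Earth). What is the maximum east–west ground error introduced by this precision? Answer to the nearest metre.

With a 0.008° grid the true value lies within half a step, ±0.008°/2 = ±0.004°, of the stored one.
At latitude 73.119° a degree of longitude spans 111320 m × cos 73.119° = 111320 × 0.2904 ≈ 32325.6 m.
Maximum E–W displacement: 0.004 × 32325.6 = 129.303 m.

129 metres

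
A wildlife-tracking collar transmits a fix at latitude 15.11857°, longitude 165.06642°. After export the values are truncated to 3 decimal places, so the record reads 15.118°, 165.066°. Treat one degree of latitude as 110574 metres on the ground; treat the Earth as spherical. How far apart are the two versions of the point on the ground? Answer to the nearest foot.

254 feet

The latitude changed by +0.00057° and the longitude by +0.00042°.
N–S: 0.00057° × 110574 m/° = 63.0272 m.
E–W at 15.118°: 0.00042° × 110574 × cos 15.118° = 0.00042 × 110574 × 0.9654 ≈ 44.8338 m.
Hypotenuse of the two orthogonal shifts: √(63.0272² + 44.8338²) = 77.3466 m.
Converting: 77.3466 m × 3.2808 ft/m ≈ 253.76 ft.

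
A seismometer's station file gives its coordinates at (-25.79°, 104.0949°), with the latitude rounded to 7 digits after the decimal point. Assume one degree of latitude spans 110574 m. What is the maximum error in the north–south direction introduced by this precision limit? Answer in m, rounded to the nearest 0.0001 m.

Rounding to 7 decimal places leaves the latitude within ±5e-08° of the true value.
Along the meridian that is 5e-08° × 110574 m/° = 0.0055287 m.

0.0055 m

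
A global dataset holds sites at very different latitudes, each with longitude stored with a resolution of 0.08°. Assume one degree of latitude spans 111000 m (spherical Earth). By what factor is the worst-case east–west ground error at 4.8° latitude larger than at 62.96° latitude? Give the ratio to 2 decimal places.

With a 0.08° grid the true value lies within half a step, ±0.08°/2 = ±0.04°, of the stored one.
At 4.8°: 0.04° × 111000 × cos 4.8° = 0.04 × 111000 × 0.9965 ≈ 4424.4 m.
At 62.96°: 0.04° × 111000 × cos 62.96° = 0.04 × 111000 × 0.4546 ≈ 2018.5 m.
The ratio reduces to cos 4.8° / cos 62.96° = 0.9965/0.4546 ≈ 2.1920.

2.19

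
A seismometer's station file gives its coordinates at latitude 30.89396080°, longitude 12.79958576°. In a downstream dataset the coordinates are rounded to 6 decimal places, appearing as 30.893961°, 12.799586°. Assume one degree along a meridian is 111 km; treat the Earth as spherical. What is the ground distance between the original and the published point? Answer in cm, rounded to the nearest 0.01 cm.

3.19 cm

The latitude changed by -0.00000020° and the longitude by -0.00000024°.
North–south shift: -0.00000020 × 111000 = -0.0222 m.
East–west at this latitude: -0.00000024° × 111000 × cos 30.894° ≈ -0.00000024 × 95251.2 = -0.0228603 m.
Hypotenuse of the two orthogonal shifts: √(0.0222² + 0.0228603²) = 0.0318659 m.
That is 0.0318659 m = 3.1866 cm.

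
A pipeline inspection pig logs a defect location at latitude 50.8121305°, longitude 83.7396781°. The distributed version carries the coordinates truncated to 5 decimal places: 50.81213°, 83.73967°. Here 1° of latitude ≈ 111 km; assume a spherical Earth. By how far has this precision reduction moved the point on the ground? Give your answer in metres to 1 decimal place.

0.6 metres

Δlat = 50.8121305 − 50.81213 = +0.0000005°; Δlon = 83.7396781 − 83.73967 = +0.0000081°.
N–S: 0.0000005° × 111000 m/° = 0.0555 m.
E–W at 50.8121°: 0.0000081° × 111000 × cos 50.8121° = 0.0000081 × 111000 × 0.6319 ≈ 0.56811 m.
Distance: √(0.0555² + 0.56811²) ≈ 0.570815 m.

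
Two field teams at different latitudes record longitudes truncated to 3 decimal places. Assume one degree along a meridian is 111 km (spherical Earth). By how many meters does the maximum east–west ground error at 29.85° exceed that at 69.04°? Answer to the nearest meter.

57 meters

Truncating at 3 decimal places can drop up to a full unit in the last place, so the longitude may be off by as much as 0.001°.
At 29.85°: 0.001° × 111000 × cos 29.85° = 0.001 × 111000 × 0.8673 ≈ 96.274 m.
At 69.04°: 0.001° × 111000 × cos 69.04° = 0.001 × 111000 × 0.3577 ≈ 39.706 m.
So the lower-latitude error exceeds the higher by 96.274 − 39.706 = 56.567 m.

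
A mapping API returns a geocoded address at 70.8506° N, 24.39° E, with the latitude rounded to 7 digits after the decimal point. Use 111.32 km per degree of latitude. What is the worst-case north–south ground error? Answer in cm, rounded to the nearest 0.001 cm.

0.557 cm

Rounding to 7 decimal places leaves the latitude within ±5e-08° of the true value.
North–south distance: 5e-08° × 111320 m/° = 0.005566 m.
That is 0.005566 m = 0.5566 cm.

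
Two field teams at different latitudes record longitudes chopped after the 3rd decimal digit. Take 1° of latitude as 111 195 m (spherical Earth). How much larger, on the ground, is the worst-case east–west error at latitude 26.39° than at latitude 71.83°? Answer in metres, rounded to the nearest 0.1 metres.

64.9 metres

Truncating at 3 decimal places can drop up to a full unit in the last place, so the longitude may be off by as much as 0.001°.
Error at 26.39° = 0.001° × 111195 × cos 26.39° ≈ 111.2 × 0.8958 = 99.607 m.
Error at 71.83° = 0.001° × 111195 × cos 71.83° ≈ 111.2 × 0.3118 = 34.675 m.
Difference: 99.607 − 34.675 = 64.933 m.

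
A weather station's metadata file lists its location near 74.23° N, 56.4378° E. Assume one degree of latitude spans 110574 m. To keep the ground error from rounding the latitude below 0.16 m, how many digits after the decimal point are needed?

6 decimal places

One degree of latitude covers 110574 m.
Rounding to N decimal places gives at most 0.5 × 10⁻ᴺ degrees of error, i.e. 0.5 × 10⁻ᴺ × 110574 m.
Setting 55287 × 10⁻ᴺ ≤ 0.16 gives 10ᴺ ≥ 3.455e+05, i.e. N ≥ 5.54.
N = 5 would give 0.553 m (too coarse); N = 6 gives 0.0553 m ≤ 0.16 m.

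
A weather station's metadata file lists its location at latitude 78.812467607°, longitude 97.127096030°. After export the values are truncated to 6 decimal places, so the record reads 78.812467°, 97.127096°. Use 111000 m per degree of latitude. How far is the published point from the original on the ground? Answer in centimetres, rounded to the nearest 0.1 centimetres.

6.7 centimetres

Δlat = 78.812467607 − 78.812467 = +0.000000607°; Δlon = 97.127096030 − 97.127096 = +0.000000030°.
North–south shift: 0.000000607 × 111000 = 0.067377 m.
E–W at 78.8125°: 0.000000030° × 111000 × cos 78.8125° = 0.000000030 × 111000 × 0.1940 ≈ 0.00064609 m.
Distance: √(0.067377² + 0.00064609²) ≈ 0.0673801 m.
That is 0.0673801 m = 6.738 cm.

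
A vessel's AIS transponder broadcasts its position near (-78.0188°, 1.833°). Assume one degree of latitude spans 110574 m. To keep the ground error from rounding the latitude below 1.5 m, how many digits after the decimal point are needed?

5 decimal places

One degree of latitude covers 110574 m.
With N decimal places the half-ulp bound is 0.5·10⁻ᴺ°, or 0.5·10⁻ᴺ × 110574 m on the ground.
Need 0.5 × 110574 × 10⁻ᴺ ≤ 1.5 → 10⁻ᴺ ≤ 2.713e-05, so N ≥ 4.57.
At 4 places the error can reach 5.53 m, but 5 places keeps it to 0.553 m.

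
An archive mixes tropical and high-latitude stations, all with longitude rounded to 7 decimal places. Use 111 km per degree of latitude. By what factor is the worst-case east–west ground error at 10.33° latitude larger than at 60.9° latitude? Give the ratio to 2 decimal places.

2.02

Rounding to 7 decimal places leaves the longitude within ±5e-08° of the true value.
Error at 10.33° = 5e-08° × 111000 × cos 10.33° ≈ 0.00555 × 0.9838 = 0.00546 m.
At 60.9°: 5e-08° × 111000 × cos 60.9° = 5e-08 × 111000 × 0.4863 ≈ 0.0026992 m.
The ratio reduces to cos 10.33° / cos 60.9° = 0.9838/0.4863 ≈ 2.0229.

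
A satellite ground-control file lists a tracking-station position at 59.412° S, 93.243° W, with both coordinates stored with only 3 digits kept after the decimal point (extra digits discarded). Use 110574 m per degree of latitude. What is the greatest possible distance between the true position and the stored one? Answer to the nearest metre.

Truncating at 3 decimal places can drop up to a full unit in the last place, so each coordinate may be off by as much as 0.001°.
N–S: 0.001° × 110574 m/° = 110.574 m.
E–W at 59.412°: 0.001° × 110574 × cos 59.412° = 0.001 × 110574 × 0.5089 ≈ 56.2668 m.
The two errors are perpendicular, so the maximum displacement is √(110.574² + 56.2668²) ≈ 124.067 m.

124 metres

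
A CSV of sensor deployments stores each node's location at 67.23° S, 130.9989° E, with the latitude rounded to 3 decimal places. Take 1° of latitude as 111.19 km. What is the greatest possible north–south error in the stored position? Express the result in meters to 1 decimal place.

Rounding to 3 decimal places leaves the latitude within ±0.0005° of the true value.
Along the meridian that is 0.0005° × 111190 m/° = 55.595 m.

55.6 meters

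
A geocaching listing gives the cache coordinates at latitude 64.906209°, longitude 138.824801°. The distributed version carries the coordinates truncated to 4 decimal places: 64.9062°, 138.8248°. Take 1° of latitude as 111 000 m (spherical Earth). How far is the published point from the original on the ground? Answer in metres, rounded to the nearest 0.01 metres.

Δlat = 64.906209 − 64.9062 = +0.000009°; Δlon = 138.824801 − 138.8248 = +0.000001°.
N–S: 0.000009° × 111000 m/° = 0.999 m.
E–W at 64.9062°: 0.000001° × 111000 × cos 64.9062° = 0.000001 × 111000 × 0.4241 ≈ 0.0470753 m.
Distance: √(0.999² + 0.0470753²) ≈ 1.00011 m.

1.00 metres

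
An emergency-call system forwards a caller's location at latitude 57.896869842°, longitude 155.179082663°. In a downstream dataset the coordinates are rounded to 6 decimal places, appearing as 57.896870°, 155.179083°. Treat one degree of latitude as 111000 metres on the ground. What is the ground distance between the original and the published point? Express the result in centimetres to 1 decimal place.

2.7 centimetres

Δlat = 57.896869842 − 57.896870 = -0.000000158°; Δlon = 155.179082663 − 155.179083 = -0.000000337°.
North–south shift: -0.000000158 × 111000 = -0.017538 m.
E–W at 57.8969°: -0.000000337° × 111000 × cos 57.8969° = -0.000000337 × 111000 × 0.5314 ≈ -0.0198798 m.
Hypotenuse of the two orthogonal shifts: √(0.017538² + 0.0198798²) = 0.0265101 m.
That is 0.0265101 m = 2.651 cm.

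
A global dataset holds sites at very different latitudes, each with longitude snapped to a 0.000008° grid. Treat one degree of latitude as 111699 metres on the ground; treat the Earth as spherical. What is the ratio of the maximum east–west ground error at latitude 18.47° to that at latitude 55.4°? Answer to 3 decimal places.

With a 0.000008° grid the true value lies within half a step, ±0.000008°/2 = ±4e-06°, of the stored one.
At 18.47°: 4e-06° × 111699 × cos 18.47° = 4e-06 × 111699 × 0.9485 ≈ 0.42378 m.
At 55.4°: 4e-06° × 111699 × cos 55.4° = 4e-06 × 111699 × 0.5678 ≈ 0.25371 m.
Ratio: 0.42378 / 0.25371 = cos 18.47° / cos 55.4° ≈ 1.6703.

1.670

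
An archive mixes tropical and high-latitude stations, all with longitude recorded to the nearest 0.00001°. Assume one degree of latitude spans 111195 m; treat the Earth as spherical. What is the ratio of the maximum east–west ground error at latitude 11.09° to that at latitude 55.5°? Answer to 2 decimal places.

1.73

Rounding to 5 decimal places leaves the longitude within ±5e-06° of the true value.
At 11.09°: 5e-06° × 111195 × cos 11.09° = 5e-06 × 111195 × 0.9813 ≈ 0.54559 m.
Error at 55.5° = 5e-06° × 111195 × cos 55.5° ≈ 0.55597 × 0.5664 = 0.31491 m.
The ratio reduces to cos 11.09° / cos 55.5° = 0.9813/0.5664 ≈ 1.7325.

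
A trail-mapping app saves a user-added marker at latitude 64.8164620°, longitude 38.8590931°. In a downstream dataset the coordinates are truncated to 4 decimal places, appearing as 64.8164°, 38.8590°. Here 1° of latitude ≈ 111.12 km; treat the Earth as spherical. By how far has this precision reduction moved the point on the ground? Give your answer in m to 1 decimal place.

8.2 m

Δlat = 64.8164620 − 64.8164 = +0.0000620°; Δlon = 38.8590931 − 38.8590 = +0.0000931°.
N–S: 0.0000620° × 111120 m/° = 6.88944 m.
E–W at 64.8164°: 0.0000931° × 111120 × cos 64.8164° = 0.0000931 × 111120 × 0.4255 ≈ 4.40212 m.
Combined displacement = (6.88944² + 4.40212²)^½ ≈ 8.17576 m.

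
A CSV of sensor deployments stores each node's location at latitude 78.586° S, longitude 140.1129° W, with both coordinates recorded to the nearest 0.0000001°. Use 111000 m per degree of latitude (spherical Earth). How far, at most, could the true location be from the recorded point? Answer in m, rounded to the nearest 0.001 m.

Rounding to 7 decimal places leaves each coordinate within ±5e-08° of the true value.
N–S: 5e-08° × 111000 m/° = 0.00555 m.
E–W at 78.586°: 5e-08° × 111000 × cos 78.586° = 5e-08 × 111000 × 0.1979 ≈ 0.00109833 m.
Worst case both components are at the extreme and orthogonal: √(0.00555² + 0.00109833²) ≈ 0.00565763 m.

0.006 m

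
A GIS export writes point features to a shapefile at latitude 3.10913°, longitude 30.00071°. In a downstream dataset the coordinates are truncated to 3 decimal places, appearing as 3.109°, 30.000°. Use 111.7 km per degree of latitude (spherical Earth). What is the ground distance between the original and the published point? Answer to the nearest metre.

81 metres

Δlat = 3.10913 − 3.109 = +0.00013°; Δlon = 30.00071 − 30.000 = +0.00071°.
North–south shift: 0.00013 × 111700 = 14.521 m.
E–W at 3.109°: 0.00071° × 111700 × cos 3.109° = 0.00071 × 111700 × 0.9985 ≈ 79.1903 m.
Hypotenuse of the two orthogonal shifts: √(14.521² + 79.1903²) = 80.5106 m.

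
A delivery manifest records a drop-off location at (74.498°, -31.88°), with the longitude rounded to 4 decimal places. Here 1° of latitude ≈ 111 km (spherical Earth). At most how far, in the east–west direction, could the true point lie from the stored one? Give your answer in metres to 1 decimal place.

Rounding to 4 decimal places leaves the longitude within ±5e-05° of the true value.
Parallels shrink by cos φ, so at 74.498° a degree of longitude is 111000 × 0.2673 ≈ 29667.2 m.
East–west error: 5e-05° × 29667.2 m/° ≈ 1.48336 m.

1.5 metres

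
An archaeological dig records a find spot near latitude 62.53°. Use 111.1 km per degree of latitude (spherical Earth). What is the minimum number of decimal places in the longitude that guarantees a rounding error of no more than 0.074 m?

6

At 62.53° one degree of longitude covers 111100 × cos 62.53° ≈ 111100 × 0.4613 ≈ 51248.7 m.
With N decimal places the half-ulp bound is 0.5·10⁻ᴺ°, or 0.5·10⁻ᴺ × 51248.7 m on the ground.
Need 0.5 × 51248.7 × 10⁻ᴺ ≤ 0.074 → 10⁻ᴺ ≤ 2.888e-06, so N ≥ 5.54.
So 6 decimal places suffice (0.0256 m); 5 would allow up to 0.256 m.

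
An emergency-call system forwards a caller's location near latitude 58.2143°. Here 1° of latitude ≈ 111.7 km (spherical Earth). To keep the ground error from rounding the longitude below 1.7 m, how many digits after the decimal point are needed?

At 58.2143° one degree of longitude covers 111700 × cos 58.2143° ≈ 111700 × 0.5267 ≈ 58837.3 m.
With N decimal places the half-ulp bound is 0.5·10⁻ᴺ°, or 0.5·10⁻ᴺ × 58837.3 m on the ground.
Setting 29418.6 × 10⁻ᴺ ≤ 1.7 gives 10ᴺ ≥ 1.731e+04, i.e. N ≥ 4.24.
So 5 decimal places suffice (0.294 m); 4 would allow up to 2.94 m.

5 decimal places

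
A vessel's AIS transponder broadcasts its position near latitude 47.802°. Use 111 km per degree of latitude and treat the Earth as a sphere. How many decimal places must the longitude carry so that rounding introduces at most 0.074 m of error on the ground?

At 47.802° one degree of longitude covers 111000 × cos 47.802° ≈ 111000 × 0.6717 ≈ 74558.1 m.
N decimal places → at most half a unit in the last place, 0.5 × 10⁻ᴺ° = 74558.1/2 × 10⁻ᴺ m.
Setting 37279.1 × 10⁻ᴺ ≤ 0.074 gives 10ᴺ ≥ 5.038e+05, i.e. N ≥ 5.70.
So 6 decimal places suffice (0.0373 m); 5 would allow up to 0.373 m.

6 decimal places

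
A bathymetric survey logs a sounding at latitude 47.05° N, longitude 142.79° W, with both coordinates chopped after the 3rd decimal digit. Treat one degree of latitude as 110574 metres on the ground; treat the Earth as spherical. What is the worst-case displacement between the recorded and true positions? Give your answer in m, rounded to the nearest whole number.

134 m

Truncating at 3 decimal places can drop up to a full unit in the last place, so each coordinate may be off by as much as 0.001°.
North–south component: 0.001° × 110574 = 110.574 m.
East–west component at 47.05°: 0.001° × 110574 × cos 47.05° ≈ 0.001 × 75340.7 ≈ 75.3407 m.
Combining orthogonally: (110.574² + 75.3407²)^½ ≈ 133.801 m.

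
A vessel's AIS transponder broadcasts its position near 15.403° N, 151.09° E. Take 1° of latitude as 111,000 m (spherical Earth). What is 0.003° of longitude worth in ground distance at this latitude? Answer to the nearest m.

321 m

0.003° of longitude at 15.403° is 0.003 × 111000 × cos 15.403° ≈ 0.003 × 107013 = 321.039 m.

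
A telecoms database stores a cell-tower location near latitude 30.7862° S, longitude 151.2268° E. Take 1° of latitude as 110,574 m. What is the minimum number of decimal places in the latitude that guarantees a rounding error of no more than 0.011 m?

One degree of latitude covers 110574 m.
N decimal places → at most half a unit in the last place, 0.5 × 10⁻ᴺ° = 110574/2 × 10⁻ᴺ m.
Need 0.5 × 110574 × 10⁻ᴺ ≤ 0.011 → 10⁻ᴺ ≤ 1.990e-07, so N ≥ 6.70.
At 6 places the error can reach 0.0553 m, but 7 places keeps it to 0.00553 m.

7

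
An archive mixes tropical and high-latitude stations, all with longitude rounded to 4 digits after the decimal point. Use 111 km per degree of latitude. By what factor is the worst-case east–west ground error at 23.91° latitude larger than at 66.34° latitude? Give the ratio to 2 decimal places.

Rounding to 4 decimal places leaves the longitude within ±5e-05° of the true value.
Error at 23.91° = 5e-05° × 111000 × cos 23.91° ≈ 5.55 × 0.9142 = 5.0737 m.
At 66.34°: 5e-05° × 111000 × cos 66.34° = 5e-05 × 111000 × 0.4013 ≈ 2.2273 m.
The ratio reduces to cos 23.91° / cos 66.34° = 0.9142/0.4013 ≈ 2.2780.

2.28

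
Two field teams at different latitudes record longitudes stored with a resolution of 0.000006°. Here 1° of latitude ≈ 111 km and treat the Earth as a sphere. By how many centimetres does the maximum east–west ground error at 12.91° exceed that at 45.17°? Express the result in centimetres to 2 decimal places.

8.98 centimetres

With a 0.000006° grid the true value lies within half a step, ±0.000006°/2 = ±3e-06°, of the stored one.
At 12.91°: 3e-06° × 111000 × cos 12.91° = 3e-06 × 111000 × 0.9747 ≈ 0.32458 m.
Error at 45.17° = 3e-06° × 111000 × cos 45.17° ≈ 0.333 × 0.7050 = 0.23477 m.
Difference: 0.32458 − 0.23477 = 0.089816 m.
That is 0.0898156 m = 8.9816 cm.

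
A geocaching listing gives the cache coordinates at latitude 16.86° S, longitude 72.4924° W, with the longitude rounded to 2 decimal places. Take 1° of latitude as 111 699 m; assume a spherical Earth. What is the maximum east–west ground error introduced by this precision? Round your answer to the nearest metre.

534 metres

Rounding to 2 decimal places leaves the longitude within ±0.005° of the true value.
One degree of longitude at 16.86° is 111699 × cos 16.86° ≈ 111699 × 0.9570 = 106898 m.
East–west error: 0.005° × 106898 m/° ≈ 534.489 m.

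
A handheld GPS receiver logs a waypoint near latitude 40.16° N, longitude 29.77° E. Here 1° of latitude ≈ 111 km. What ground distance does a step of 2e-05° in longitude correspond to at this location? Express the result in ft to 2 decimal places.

5.57 ft

One degree of longitude here spans 111000 × cos 40.16° = 111000 × 0.7642 ≈ 84831.4 m; 2e-05° of that is 1.69663 m.
Converting: 1.69663 m × 3.2808 ft/m ≈ 5.5664 ft.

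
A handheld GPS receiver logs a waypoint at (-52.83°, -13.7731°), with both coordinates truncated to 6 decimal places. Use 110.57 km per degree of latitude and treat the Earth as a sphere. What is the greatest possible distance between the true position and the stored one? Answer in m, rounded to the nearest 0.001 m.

Truncating at 6 decimal places can drop up to a full unit in the last place, so each coordinate may be off by as much as 1e-06°.
Latitude error → 1e-06 × 110570 = 0.11057 m along the meridian.
E–W at 52.83°: 1e-06° × 110570 × cos 52.83° = 1e-06 × 110570 × 0.6042 ≈ 0.0668044 m.
Combining orthogonally: (0.11057² + 0.0668044²)^½ ≈ 0.129184 m.

0.129 m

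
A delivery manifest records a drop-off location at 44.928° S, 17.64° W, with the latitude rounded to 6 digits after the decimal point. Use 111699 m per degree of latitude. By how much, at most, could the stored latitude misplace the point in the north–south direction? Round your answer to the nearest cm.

6 cm

Rounding to 6 decimal places leaves the latitude within ±5e-07° of the true value.
So the N–S error is at most 5e-07 × 111699 = 0.0558495 m.
That is 0.0558495 m = 5.5849 cm.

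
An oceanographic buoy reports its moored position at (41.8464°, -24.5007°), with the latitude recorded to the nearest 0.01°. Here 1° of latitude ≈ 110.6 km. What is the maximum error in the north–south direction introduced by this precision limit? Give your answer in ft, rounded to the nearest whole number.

1814 ft

Rounding to 2 decimal places leaves the latitude within ±0.005° of the true value.
Along the meridian that is 0.005° × 110600 m/° = 553 m.
Converting: 553 m × 3.2808 ft/m ≈ 1814.3 ft.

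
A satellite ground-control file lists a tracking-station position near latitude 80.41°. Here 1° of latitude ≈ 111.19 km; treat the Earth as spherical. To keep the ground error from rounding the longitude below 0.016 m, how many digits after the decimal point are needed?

6 decimal places

At 80.41° one degree of longitude covers 111190 × cos 80.41° ≈ 111190 × 0.1666 ≈ 18523.9 m.
N decimal places → at most half a unit in the last place, 0.5 × 10⁻ᴺ° = 18523.9/2 × 10⁻ᴺ m.
Need 0.5 × 18523.9 × 10⁻ᴺ ≤ 0.016 → 10⁻ᴺ ≤ 1.727e-06, so N ≥ 5.76.
At 5 places the error can reach 0.0926 m, but 6 places keeps it to 0.00926 m.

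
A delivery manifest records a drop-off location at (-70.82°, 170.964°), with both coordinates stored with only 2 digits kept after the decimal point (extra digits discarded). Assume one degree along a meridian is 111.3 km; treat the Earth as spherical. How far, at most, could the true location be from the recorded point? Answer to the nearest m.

1172 m

Truncating at 2 decimal places can drop up to a full unit in the last place, so each coordinate may be off by as much as 0.01°.
North–south component: 0.01° × 111300 = 1113 m.
East–west component at 70.82°: 0.01° × 111300 × cos 70.82° ≈ 0.01 × 36566.2 ≈ 365.662 m.
Combining orthogonally: (1113² + 365.662²)^½ ≈ 1171.53 m.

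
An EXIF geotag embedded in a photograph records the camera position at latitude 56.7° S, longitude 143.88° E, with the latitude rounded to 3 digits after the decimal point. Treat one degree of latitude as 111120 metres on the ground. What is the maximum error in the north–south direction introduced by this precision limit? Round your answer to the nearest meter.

Rounding to 3 decimal places leaves the latitude within ±0.0005° of the true value.
North–south distance: 0.0005° × 111120 m/° = 55.56 m.

56 meters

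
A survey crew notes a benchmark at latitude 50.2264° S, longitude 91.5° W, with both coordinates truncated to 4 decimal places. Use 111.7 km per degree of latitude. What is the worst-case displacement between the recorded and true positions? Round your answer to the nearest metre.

Truncating at 4 decimal places can drop up to a full unit in the last place, so each coordinate may be off by as much as 0.0001°.
North–south component: 0.0001° × 111700 = 11.17 m.
Longitude error → 0.0001 × 111700 × cos 50.2264° = 0.0001 × 111700 × 0.6398 ≈ 7.14607 m.
Worst case both components are at the extreme and orthogonal: √(11.17² + 7.14607²) ≈ 13.2603 m.

13 metres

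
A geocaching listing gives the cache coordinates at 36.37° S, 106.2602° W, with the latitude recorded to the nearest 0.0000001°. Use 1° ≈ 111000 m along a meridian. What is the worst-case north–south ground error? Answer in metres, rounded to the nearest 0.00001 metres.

Rounding to 7 decimal places leaves the latitude within ±5e-08° of the true value.
So the N–S error is at most 5e-08 × 111000 = 0.00555 m.

0.00555 metres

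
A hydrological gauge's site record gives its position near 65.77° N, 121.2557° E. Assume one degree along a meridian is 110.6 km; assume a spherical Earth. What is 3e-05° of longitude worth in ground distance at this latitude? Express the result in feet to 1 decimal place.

4.5 feet

At 65.77° a degree of longitude is 110600 × cos 65.77° ≈ 45390.3 m, so 3e-05° corresponds to 1.36171 m.
Converting: 1.36171 m × 3.2808 ft/m ≈ 4.4675 ft.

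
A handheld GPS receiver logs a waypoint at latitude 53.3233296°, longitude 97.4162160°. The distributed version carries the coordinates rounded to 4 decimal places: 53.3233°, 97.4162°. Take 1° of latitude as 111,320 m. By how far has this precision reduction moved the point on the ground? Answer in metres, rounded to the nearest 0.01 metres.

3.46 metres

The latitude changed by +0.0000296° and the longitude by +0.0000160°.
North–south shift: 0.0000296 × 111320 = 3.29507 m.
East–west at this latitude: 0.0000160° × 111320 × cos 53.3233° ≈ 0.0000160 × 66491.3 = 1.06386 m.
Combined displacement = (3.29507² + 1.06386²)^½ ≈ 3.46256 m.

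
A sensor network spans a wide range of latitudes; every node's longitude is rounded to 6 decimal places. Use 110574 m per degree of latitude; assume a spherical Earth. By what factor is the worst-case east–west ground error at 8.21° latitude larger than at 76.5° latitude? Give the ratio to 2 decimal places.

Rounding to 6 decimal places leaves the longitude within ±5e-07° of the true value.
At 8.21°: 5e-07° × 110574 × cos 8.21° = 5e-07 × 110574 × 0.9898 ≈ 0.05472 m.
At 76.5°: 5e-07° × 110574 × cos 76.5° = 5e-07 × 110574 × 0.2334 ≈ 0.012906 m.
Ratio: 0.05472 / 0.012906 = cos 8.21° / cos 76.5° ≈ 4.2398.

4.24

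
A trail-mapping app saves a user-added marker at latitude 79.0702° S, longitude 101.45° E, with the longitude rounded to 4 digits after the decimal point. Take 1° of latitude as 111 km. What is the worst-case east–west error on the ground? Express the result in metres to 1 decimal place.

Rounding to 4 decimal places leaves the longitude within ±5e-05° of the true value.
One degree of longitude at 79.0702° is 111000 × cos 79.0702° ≈ 111000 × 0.1896 = 21046.3 m.
Maximum E–W displacement: 5e-05 × 21046.3 = 1.05231 m.

1.1 metres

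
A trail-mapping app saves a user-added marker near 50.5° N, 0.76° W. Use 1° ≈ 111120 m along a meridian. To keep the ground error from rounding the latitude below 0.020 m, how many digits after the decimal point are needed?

One degree of latitude covers 111120 m.
Rounding to N decimal places gives at most 0.5 × 10⁻ᴺ degrees of error, i.e. 0.5 × 10⁻ᴺ × 111120 m.
Need 0.5 × 111120 × 10⁻ᴺ ≤ 0.020 → 10⁻ᴺ ≤ 3.600e-07, so N ≥ 6.44.
N = 6 would give 0.0556 m (too coarse); N = 7 gives 0.00556 m ≤ 0.020 m.

7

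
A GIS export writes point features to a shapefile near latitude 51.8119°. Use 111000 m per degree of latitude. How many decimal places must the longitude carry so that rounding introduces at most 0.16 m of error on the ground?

At 51.8119° one degree of longitude covers 111000 × cos 51.8119° ≈ 111000 × 0.6182 ≈ 68625.2 m.
N decimal places → at most half a unit in the last place, 0.5 × 10⁻ᴺ° = 68625.2/2 × 10⁻ᴺ m.
Setting 34312.6 × 10⁻ᴺ ≤ 0.16 gives 10ᴺ ≥ 2.145e+05, i.e. N ≥ 5.33.
So 6 decimal places suffice (0.0343 m); 5 would allow up to 0.343 m.

6 decimal places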